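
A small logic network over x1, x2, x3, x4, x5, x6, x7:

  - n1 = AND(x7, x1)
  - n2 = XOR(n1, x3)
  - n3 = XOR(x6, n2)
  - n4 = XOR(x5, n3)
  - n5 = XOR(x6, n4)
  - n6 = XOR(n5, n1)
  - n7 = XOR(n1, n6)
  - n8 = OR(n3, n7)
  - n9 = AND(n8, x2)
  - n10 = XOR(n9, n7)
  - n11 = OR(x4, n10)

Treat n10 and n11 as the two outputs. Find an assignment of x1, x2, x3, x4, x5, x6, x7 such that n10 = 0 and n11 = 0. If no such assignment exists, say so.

x1=0, x2=0, x3=1, x4=0, x5=1, x6=0, x7=0

Check with x1=0, x2=0, x3=1, x4=0, x5=1, x6=0, x7=0:
n1 = AND(x7, x1) = AND(0, 0) = 0
n2 = XOR(n1, x3) = XOR(0, 1) = 1
n3 = XOR(x6, n2) = XOR(0, 1) = 1
n4 = XOR(x5, n3) = XOR(1, 1) = 0
n5 = XOR(x6, n4) = XOR(0, 0) = 0
n6 = XOR(n5, n1) = XOR(0, 0) = 0
n7 = XOR(n1, n6) = XOR(0, 0) = 0
n8 = OR(n3, n7) = OR(1, 0) = 1
n9 = AND(n8, x2) = AND(1, 0) = 0
n10 = XOR(n9, n7) = XOR(0, 0) = 0
n11 = OR(x4, n10) = OR(0, 0) = 0
So n10 = 0 and n11 = 0.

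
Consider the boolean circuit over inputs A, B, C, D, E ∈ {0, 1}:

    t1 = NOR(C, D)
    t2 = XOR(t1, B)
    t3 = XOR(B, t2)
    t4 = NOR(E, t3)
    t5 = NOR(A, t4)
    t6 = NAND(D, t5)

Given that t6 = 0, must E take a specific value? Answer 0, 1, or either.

t6 = NAND(D, t5) must be 0, so both D = 1 and t5 = 1.
t5 = NOR(A, t4) must be 1, so both A = 0 and t4 = 0.
t4 = NOR(E, t3) must be 0, so at least one of E, t3 is 1.
Every assignment with t6 = 0 has E = 1; there are 4 such assignment(s).
  A=0, B=0, C=0, D=1, E=1
  A=0, B=0, C=1, D=1, E=1
  A=0, B=1, C=0, D=1, E=1
  A=0, B=1, C=1, D=1, E=1

1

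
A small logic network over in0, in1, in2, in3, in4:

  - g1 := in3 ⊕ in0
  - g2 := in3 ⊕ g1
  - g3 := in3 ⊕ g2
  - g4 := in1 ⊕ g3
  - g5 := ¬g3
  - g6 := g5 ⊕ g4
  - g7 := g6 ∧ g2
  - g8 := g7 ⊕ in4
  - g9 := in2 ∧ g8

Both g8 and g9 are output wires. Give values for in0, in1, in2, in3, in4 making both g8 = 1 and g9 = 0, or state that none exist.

Check with in0=1, in1=0, in2=0, in3=1, in4=0:
g1 = in3 ⊕ in0 = 1 ⊕ 1 = 0
g2 = in3 ⊕ g1 = 1 ⊕ 0 = 1
g3 = in3 ⊕ g2 = 1 ⊕ 1 = 0
g4 = in1 ⊕ g3 = 0 ⊕ 0 = 0
g5 = ¬g3 = ¬0 = 1
g6 = g5 ⊕ g4 = 1 ⊕ 0 = 1
g7 = g6 ∧ g2 = 1 ∧ 1 = 1
g8 = g7 ⊕ in4 = 1 ⊕ 0 = 1
g9 = in2 ∧ g8 = 0 ∧ 1 = 0
So g8 = 1 and g9 = 0.

in0=1, in1=0, in2=0, in3=1, in4=0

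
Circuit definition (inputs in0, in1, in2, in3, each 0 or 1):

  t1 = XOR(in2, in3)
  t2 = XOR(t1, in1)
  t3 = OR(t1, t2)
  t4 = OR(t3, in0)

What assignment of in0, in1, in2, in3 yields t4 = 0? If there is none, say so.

t4 = OR(t3, in0) must be 0, so both t3 = 0 and in0 = 0.
t3 = OR(t1, t2) must be 0, so both t1 = 0 and t2 = 0.
Check with in0=0, in1=0, in2=1, in3=1:
t1 = XOR(in2, in3) = XOR(1, 1) = 0
t2 = XOR(t1, in1) = XOR(0, 0) = 0
t3 = OR(t1, t2) = OR(0, 0) = 0
t4 = OR(t3, in0) = OR(0, 0) = 0
So t4 = 0 as required.

in0=0, in1=0, in2=1, in3=1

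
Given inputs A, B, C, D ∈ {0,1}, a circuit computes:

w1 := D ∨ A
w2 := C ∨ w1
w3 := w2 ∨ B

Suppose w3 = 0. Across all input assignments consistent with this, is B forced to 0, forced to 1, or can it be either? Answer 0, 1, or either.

0

w3 = w2 ∨ B must be 0, so both w2 = 0 and B = 0.
Every assignment with w3 = 0 has B = 0; there are 1 such assignment(s).
  A=0, B=0, C=0, D=0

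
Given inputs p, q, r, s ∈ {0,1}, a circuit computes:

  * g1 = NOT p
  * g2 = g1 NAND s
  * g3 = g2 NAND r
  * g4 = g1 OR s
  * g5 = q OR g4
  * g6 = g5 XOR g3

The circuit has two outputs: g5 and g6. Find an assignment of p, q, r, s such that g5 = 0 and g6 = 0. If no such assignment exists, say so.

p=1, q=0, r=1, s=0

Check with p=1, q=0, r=1, s=0:
g1 = NOT p = NOT 1 = 0
g2 = g1 NAND s = 0 NAND 0 = 1
g3 = g2 NAND r = 1 NAND 1 = 0
g4 = g1 OR s = 0 OR 0 = 0
g5 = q OR g4 = 0 OR 0 = 0
g6 = g5 XOR g3 = 0 XOR 0 = 0
So g5 = 0 and g6 = 0.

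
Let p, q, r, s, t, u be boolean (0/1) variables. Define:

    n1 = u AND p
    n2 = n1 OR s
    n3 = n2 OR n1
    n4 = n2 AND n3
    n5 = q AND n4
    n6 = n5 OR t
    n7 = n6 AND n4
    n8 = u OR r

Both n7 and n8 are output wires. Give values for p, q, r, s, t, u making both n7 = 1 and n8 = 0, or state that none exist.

p=1, q=0, r=0, s=1, t=1, u=0

Check with p=1, q=0, r=0, s=1, t=1, u=0:
n1 = u AND p = 0 AND 1 = 0
n2 = n1 OR s = 0 OR 1 = 1
n3 = n2 OR n1 = 1 OR 0 = 1
n4 = n2 AND n3 = 1 AND 1 = 1
n5 = q AND n4 = 0 AND 1 = 0
n6 = n5 OR t = 0 OR 1 = 1
n7 = n6 AND n4 = 1 AND 1 = 1
n8 = u OR r = 0 OR 0 = 0
So n7 = 1 and n8 = 0.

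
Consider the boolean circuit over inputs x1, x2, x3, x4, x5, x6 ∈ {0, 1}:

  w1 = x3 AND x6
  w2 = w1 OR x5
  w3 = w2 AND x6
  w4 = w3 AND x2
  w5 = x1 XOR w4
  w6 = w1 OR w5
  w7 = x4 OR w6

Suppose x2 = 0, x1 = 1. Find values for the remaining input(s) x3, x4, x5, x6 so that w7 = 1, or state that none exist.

w7 = x4 OR w6 must be 1, so at least one of x4, w6 is 1.
Check with x2 = 0, x1 = 1 and x3=0, x4=1, x5=0, x6=1:
w1 = x3 AND x6 = 0 AND 1 = 0
w2 = w1 OR x5 = 0 OR 0 = 0
w3 = w2 AND x6 = 0 AND 1 = 0
w4 = w3 AND x2 = 0 AND 0 = 0
w5 = x1 XOR w4 = 1 XOR 0 = 1
w6 = w1 OR w5 = 0 OR 1 = 1
w7 = x4 OR w6 = 1 OR 1 = 1
So w7 = 1.

x3=0, x4=1, x5=0, x6=1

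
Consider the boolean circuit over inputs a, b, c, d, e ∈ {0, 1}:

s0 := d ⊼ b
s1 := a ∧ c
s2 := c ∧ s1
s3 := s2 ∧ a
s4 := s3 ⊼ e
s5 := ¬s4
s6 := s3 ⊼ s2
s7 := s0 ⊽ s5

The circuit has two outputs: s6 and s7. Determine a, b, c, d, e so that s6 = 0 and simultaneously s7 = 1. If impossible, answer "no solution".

Check with a=1, b=1, c=1, d=1, e=0:
s0 = d ⊼ b = 1 ⊼ 1 = 0
s1 = a ∧ c = 1 ∧ 1 = 1
s2 = c ∧ s1 = 1 ∧ 1 = 1
s3 = s2 ∧ a = 1 ∧ 1 = 1
s4 = s3 ⊼ e = 1 ⊼ 0 = 1
s5 = ¬s4 = ¬1 = 0
s6 = s3 ⊼ s2 = 1 ⊼ 1 = 0
s7 = s0 ⊽ s5 = 0 ⊽ 0 = 1
So s6 = 0 and s7 = 1.

a=1, b=1, c=1, d=1, e=0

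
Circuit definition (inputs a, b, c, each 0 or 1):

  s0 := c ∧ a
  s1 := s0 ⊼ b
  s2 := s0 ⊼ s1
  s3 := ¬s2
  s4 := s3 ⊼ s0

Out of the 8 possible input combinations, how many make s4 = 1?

s4 = s3 ⊼ s0 must be 1, so at least one of s3, s0 is 0.
Enumerating the 8 input combinations, 7 give s4 = 1 and 1 give s4 = 0.

7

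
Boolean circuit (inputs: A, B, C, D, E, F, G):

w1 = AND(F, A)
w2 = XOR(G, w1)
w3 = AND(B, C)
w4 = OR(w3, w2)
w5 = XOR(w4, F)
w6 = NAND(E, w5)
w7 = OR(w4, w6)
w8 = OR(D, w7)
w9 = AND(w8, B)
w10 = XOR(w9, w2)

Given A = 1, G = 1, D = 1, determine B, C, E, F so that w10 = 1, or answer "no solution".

B=1, C=0, E=1, F=1

w10 = XOR(w9, w2) must be 1, so w9 and w2 differ.
Check with A = 1, G = 1, D = 1 and B=1, C=0, E=1, F=1:
w1 = AND(F, A) = AND(1, 1) = 1
w2 = XOR(G, w1) = XOR(1, 1) = 0
w3 = AND(B, C) = AND(1, 0) = 0
w4 = OR(w3, w2) = OR(0, 0) = 0
w5 = XOR(w4, F) = XOR(0, 1) = 1
w6 = NAND(E, w5) = NAND(1, 1) = 0
w7 = OR(w4, w6) = OR(0, 0) = 0
w8 = OR(D, w7) = OR(1, 0) = 1
w9 = AND(w8, B) = AND(1, 1) = 1
w10 = XOR(w9, w2) = XOR(1, 0) = 1
So w10 = 1.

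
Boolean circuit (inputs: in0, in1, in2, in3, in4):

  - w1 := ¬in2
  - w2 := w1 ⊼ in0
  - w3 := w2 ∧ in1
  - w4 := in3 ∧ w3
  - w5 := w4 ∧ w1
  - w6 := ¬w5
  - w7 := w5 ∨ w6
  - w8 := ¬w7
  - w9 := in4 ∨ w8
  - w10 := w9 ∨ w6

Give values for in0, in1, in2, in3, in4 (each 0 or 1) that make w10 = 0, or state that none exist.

w10 = w9 ∨ w6 must be 0, so both w9 = 0 and w6 = 0.
Check with in0=0 in1=1 in2=0 in3=1 in4=0:
w1 = ¬in2 = ¬0 = 1
w2 = w1 ⊼ in0 = 1 ⊼ 0 = 1
w3 = w2 ∧ in1 = 1 ∧ 1 = 1
w4 = in3 ∧ w3 = 1 ∧ 1 = 1
w5 = w4 ∧ w1 = 1 ∧ 1 = 1
w6 = ¬w5 = ¬1 = 0
w7 = w5 ∨ w6 = 1 ∨ 0 = 1
w8 = ¬w7 = ¬1 = 0
w9 = in4 ∨ w8 = 0 ∨ 0 = 0
w10 = w9 ∨ w6 = 0 ∨ 0 = 0
So w10 = 0 as required.

in0=0 in1=1 in2=0 in3=1 in4=0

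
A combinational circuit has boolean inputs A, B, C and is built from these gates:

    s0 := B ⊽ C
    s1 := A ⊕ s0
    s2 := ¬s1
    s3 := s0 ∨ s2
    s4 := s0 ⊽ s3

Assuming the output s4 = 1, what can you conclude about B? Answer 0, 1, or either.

either

Both values of B occur among assignments with s4 = 1:
  B=0: A=1, B=0, C=1
  B=1: A=1, B=1, C=0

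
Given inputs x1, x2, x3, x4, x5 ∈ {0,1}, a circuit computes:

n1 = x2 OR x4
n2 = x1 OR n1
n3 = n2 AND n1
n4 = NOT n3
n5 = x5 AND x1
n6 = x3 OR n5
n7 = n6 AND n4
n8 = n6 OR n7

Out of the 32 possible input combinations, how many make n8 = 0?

12

n8 = n6 OR n7 must be 0, so both n6 = 0 and n7 = 0.
n6 = x3 OR n5 must be 0, so both x3 = 0 and n5 = 0.
n7 = n6 AND n4 must be 0, so at least one of n6, n4 is 0.
Enumerating the 32 input combinations, 12 give n8 = 0 and 20 give n8 = 1.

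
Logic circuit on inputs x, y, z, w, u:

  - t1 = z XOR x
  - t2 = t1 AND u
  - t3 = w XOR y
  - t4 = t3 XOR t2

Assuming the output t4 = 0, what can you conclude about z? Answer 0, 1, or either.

Both values of z occur among assignments with t4 = 0:
  z=0: x=0, y=0, z=0, w=0, u=0
  z=1: x=0, y=0, z=1, w=0, u=0

either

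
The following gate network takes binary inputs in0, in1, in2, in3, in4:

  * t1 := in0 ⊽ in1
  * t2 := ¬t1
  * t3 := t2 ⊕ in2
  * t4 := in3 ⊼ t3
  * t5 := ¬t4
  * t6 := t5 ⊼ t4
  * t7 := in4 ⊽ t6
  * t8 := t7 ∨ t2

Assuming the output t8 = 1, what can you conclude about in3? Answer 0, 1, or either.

Both values of in3 occur among assignments with t8 = 1:
  in3=0: in0=0, in1=1, in2=0, in3=0, in4=0
  in3=1: in0=0, in1=1, in2=0, in3=1, in4=0

either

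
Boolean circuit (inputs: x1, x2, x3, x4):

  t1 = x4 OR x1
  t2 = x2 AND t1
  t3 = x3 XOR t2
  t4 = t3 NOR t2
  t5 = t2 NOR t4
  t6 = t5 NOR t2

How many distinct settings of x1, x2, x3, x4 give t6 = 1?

t6 = t5 NOR t2 must be 1, so both t5 = 0 and t2 = 0.
t5 = t2 NOR t4 must be 0, so at least one of t2, t4 is 1.
t2 = x2 AND t1 must be 0, so at least one of x2, t1 is 0.
Satisfying assignments:
  x1=0, x2=0, x3=0, x4=0
  x1=0, x2=0, x3=0, x4=1
  x1=0, x2=1, x3=0, x4=0
  x1=1, x2=0, x3=0, x4=0
  x1=1, x2=0, x3=0, x4=1

5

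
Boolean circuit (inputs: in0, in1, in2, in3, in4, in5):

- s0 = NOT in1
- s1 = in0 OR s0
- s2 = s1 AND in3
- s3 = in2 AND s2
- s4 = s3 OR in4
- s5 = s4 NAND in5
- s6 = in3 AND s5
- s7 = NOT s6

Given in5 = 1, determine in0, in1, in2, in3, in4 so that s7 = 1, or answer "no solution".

in0=1, in1=1, in2=1, in3=0, in4=0

s7 = NOT s6 must be 1, so s6 = 0.
s6 = in3 AND s5 must be 0, so at least one of in3, s5 is 0.
Check with in5 = 1 and in0=1, in1=1, in2=1, in3=0, in4=0:
s0 = NOT in1 = NOT 1 = 0
s1 = in0 OR s0 = 1 OR 0 = 1
s2 = s1 AND in3 = 1 AND 0 = 0
s3 = in2 AND s2 = 1 AND 0 = 0
s4 = s3 OR in4 = 0 OR 0 = 0
s5 = s4 NAND in5 = 0 NAND 1 = 1
s6 = in3 AND s5 = 0 AND 1 = 0
s7 = NOT s6 = NOT 0 = 1
So s7 = 1.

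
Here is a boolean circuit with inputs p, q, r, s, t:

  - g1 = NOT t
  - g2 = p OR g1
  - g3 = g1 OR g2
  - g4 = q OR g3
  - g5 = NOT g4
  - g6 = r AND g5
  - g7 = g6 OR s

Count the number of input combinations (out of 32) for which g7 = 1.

g7 = g6 OR s must be 1, so at least one of g6, s is 1.
Enumerating the 32 input combinations, 17 give g7 = 1 and 15 give g7 = 0.

17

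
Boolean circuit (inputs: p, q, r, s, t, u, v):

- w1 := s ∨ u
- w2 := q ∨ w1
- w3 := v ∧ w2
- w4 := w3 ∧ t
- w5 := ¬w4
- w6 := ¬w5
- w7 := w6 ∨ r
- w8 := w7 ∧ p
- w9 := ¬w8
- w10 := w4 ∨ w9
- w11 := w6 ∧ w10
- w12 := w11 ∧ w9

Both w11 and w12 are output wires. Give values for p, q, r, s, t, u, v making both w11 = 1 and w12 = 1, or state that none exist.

Check with p=0, q=0, r=1, s=1, t=1, u=1, v=1:
w1 = s ∨ u = 1 ∨ 1 = 1
w2 = q ∨ w1 = 0 ∨ 1 = 1
w3 = v ∧ w2 = 1 ∧ 1 = 1
w4 = w3 ∧ t = 1 ∧ 1 = 1
w5 = ¬w4 = ¬1 = 0
w6 = ¬w5 = ¬0 = 1
w7 = w6 ∨ r = 1 ∨ 1 = 1
w8 = w7 ∧ p = 1 ∧ 0 = 0
w9 = ¬w8 = ¬0 = 1
w10 = w4 ∨ w9 = 1 ∨ 1 = 1
w11 = w6 ∧ w10 = 1 ∧ 1 = 1
w12 = w11 ∧ w9 = 1 ∧ 1 = 1
So w11 = 1 and w12 = 1.

p=0, q=0, r=1, s=1, t=1, u=1, v=1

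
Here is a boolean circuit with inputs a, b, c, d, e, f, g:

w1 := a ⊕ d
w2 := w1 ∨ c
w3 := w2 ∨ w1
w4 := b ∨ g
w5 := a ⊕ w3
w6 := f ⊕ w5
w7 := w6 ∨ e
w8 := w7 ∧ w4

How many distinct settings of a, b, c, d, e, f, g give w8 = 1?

w8 = w7 ∧ w4 must be 1, so both w7 = 1 and w4 = 1.
Enumerating the 128 input combinations, 72 give w8 = 1 and 56 give w8 = 0.

72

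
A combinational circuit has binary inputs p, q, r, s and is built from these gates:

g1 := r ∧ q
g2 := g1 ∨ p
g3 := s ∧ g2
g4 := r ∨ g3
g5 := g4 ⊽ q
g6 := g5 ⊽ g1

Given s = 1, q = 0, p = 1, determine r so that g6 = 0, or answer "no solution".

With s = 1, q = 0, p = 1 fixed, none of the 2 settings of r give g6 = 0.
For example, with r=1:
g1 = r ∧ q = 1 ∧ 0 = 0
g2 = g1 ∨ p = 0 ∨ 1 = 1
g3 = s ∧ g2 = 1 ∧ 1 = 1
g4 = r ∨ g3 = 1 ∨ 1 = 1
g5 = g4 ⊽ q = 1 ⊽ 0 = 0
g6 = g5 ⊽ g1 = 0 ⊽ 0 = 1
giving g6 = 1 ≠ 0.

no solution exists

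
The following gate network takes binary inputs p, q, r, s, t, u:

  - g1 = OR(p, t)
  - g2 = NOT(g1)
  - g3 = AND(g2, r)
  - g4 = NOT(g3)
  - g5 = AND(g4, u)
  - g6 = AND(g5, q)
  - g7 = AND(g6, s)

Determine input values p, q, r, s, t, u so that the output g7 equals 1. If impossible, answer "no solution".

g7 = AND(g6, s) must be 1, so both g6 = 1 and s = 1.
Check with p=0, q=1, r=0, s=1, t=0, u=1:
g1 = OR(p, t) = OR(0, 0) = 0
g2 = NOT(g1) = NOT 0 = 1
g3 = AND(g2, r) = AND(1, 0) = 0
g4 = NOT(g3) = NOT 0 = 1
g5 = AND(g4, u) = AND(1, 1) = 1
g6 = AND(g5, q) = AND(1, 1) = 1
g7 = AND(g6, s) = AND(1, 1) = 1
So g7 = 1 as required.

p=0, q=1, r=0, s=1, t=0, u=1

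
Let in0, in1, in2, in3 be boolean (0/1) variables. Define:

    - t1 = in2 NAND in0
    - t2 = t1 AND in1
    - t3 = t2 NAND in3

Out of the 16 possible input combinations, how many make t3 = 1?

13

t3 = t2 NAND in3 must be 1, so at least one of t2, in3 is 0.
Enumerating the 16 input combinations, 13 give t3 = 1 and 3 give t3 = 0.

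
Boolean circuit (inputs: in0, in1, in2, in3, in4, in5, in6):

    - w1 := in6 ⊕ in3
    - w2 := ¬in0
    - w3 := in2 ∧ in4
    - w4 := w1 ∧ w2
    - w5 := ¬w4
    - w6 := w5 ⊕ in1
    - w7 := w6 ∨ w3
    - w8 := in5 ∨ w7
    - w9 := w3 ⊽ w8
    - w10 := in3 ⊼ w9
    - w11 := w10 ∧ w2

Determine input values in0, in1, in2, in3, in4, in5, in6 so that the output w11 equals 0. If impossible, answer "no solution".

in0=0, in1=1, in2=0, in3=1, in4=1, in5=0, in6=1

w11 = w10 ∧ w2 must be 0, so at least one of w10, w2 is 0.
Check with in0=0, in1=1, in2=0, in3=1, in4=1, in5=0, in6=1:
w1 = in6 ⊕ in3 = 1 ⊕ 1 = 0
w2 = ¬in0 = ¬0 = 1
w3 = in2 ∧ in4 = 0 ∧ 1 = 0
w4 = w1 ∧ w2 = 0 ∧ 1 = 0
w5 = ¬w4 = ¬0 = 1
w6 = w5 ⊕ in1 = 1 ⊕ 1 = 0
w7 = w6 ∨ w3 = 0 ∨ 0 = 0
w8 = in5 ∨ w7 = 0 ∨ 0 = 0
w9 = w3 ⊽ w8 = 0 ⊽ 0 = 1
w10 = in3 ⊼ w9 = 1 ⊼ 1 = 0
w11 = w10 ∧ w2 = 0 ∧ 1 = 0
So w11 = 0 as required.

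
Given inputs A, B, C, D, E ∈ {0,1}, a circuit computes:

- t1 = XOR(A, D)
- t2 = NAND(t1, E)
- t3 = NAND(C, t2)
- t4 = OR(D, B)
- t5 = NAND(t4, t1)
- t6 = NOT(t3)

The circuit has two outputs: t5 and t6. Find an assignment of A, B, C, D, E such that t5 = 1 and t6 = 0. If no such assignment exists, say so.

Check with A=0, B=1, C=0, D=0, E=0:
t1 = XOR(A, D) = XOR(0, 0) = 0
t2 = NAND(t1, E) = NAND(0, 0) = 1
t3 = NAND(C, t2) = NAND(0, 1) = 1
t4 = OR(D, B) = OR(0, 1) = 1
t5 = NAND(t4, t1) = NAND(1, 0) = 1
t6 = NOT(t3) = NOT 1 = 0
So t5 = 1 and t6 = 0.

A=0, B=1, C=0, D=0, E=0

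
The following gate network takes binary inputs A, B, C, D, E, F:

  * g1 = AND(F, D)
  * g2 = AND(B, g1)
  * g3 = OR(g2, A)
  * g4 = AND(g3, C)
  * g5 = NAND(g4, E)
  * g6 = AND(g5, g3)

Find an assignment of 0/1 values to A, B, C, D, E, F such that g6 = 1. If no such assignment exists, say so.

g6 = AND(g5, g3) must be 1, so both g5 = 1 and g3 = 1.
g5 = NAND(g4, E) must be 1, so at least one of g4, E is 0.
g3 = OR(g2, A) must be 1, so at least one of g2, A is 1.
Check with A=1 B=1 C=1 D=1 E=0 F=1:
g1 = AND(F, D) = AND(1, 1) = 1
g2 = AND(B, g1) = AND(1, 1) = 1
g3 = OR(g2, A) = OR(1, 1) = 1
g4 = AND(g3, C) = AND(1, 1) = 1
g5 = NAND(g4, E) = NAND(1, 0) = 1
g6 = AND(g5, g3) = AND(1, 1) = 1
So g6 = 1 as required.

A=1 B=1 C=1 D=1 E=0 F=1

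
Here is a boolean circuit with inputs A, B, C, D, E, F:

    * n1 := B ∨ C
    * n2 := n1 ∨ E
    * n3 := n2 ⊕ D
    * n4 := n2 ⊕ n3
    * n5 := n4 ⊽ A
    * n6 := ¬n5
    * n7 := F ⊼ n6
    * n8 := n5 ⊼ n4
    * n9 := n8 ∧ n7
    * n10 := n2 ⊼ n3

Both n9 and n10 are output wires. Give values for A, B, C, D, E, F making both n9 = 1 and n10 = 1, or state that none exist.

Check with A=1 B=1 C=0 D=1 E=1 F=0:
n1 = B ∨ C = 1 ∨ 0 = 1
n2 = n1 ∨ E = 1 ∨ 1 = 1
n3 = n2 ⊕ D = 1 ⊕ 1 = 0
n4 = n2 ⊕ n3 = 1 ⊕ 0 = 1
n5 = n4 ⊽ A = 1 ⊽ 1 = 0
n6 = ¬n5 = ¬0 = 1
n7 = F ⊼ n6 = 0 ⊼ 1 = 1
n8 = n5 ⊼ n4 = 0 ⊼ 1 = 1
n9 = n8 ∧ n7 = 1 ∧ 1 = 1
n10 = n2 ⊼ n3 = 1 ⊼ 0 = 1
So n9 = 1 and n10 = 1.

A=1 B=1 C=0 D=1 E=1 F=0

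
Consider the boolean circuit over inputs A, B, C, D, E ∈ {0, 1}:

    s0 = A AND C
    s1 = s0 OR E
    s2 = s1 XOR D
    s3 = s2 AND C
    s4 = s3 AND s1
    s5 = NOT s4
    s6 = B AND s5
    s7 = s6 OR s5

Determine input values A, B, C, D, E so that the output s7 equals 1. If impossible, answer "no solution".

A=1, B=0, C=1, D=1, E=0

s7 = s6 OR s5 must be 1, so at least one of s6, s5 is 1.
Check with A=1, B=0, C=1, D=1, E=0:
s0 = A AND C = 1 AND 1 = 1
s1 = s0 OR E = 1 OR 0 = 1
s2 = s1 XOR D = 1 XOR 1 = 0
s3 = s2 AND C = 0 AND 1 = 0
s4 = s3 AND s1 = 0 AND 1 = 0
s5 = NOT s4 = NOT 0 = 1
s6 = B AND s5 = 0 AND 1 = 0
s7 = s6 OR s5 = 0 OR 1 = 1
So s7 = 1 as required.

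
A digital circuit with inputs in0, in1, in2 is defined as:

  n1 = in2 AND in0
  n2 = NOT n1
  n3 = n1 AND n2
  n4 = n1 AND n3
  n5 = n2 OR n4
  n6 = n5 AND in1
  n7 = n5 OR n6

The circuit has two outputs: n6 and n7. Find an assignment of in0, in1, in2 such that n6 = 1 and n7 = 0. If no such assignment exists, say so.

Across all 8 input combinations, none give both n6 = 1 and n7 = 0.

no solution exists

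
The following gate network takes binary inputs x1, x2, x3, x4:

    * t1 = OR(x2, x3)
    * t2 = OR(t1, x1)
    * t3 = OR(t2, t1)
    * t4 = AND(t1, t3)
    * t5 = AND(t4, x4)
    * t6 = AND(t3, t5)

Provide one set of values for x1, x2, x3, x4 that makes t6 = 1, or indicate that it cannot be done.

t6 = AND(t3, t5) must be 1, so both t3 = 1 and t5 = 1.
t3 = OR(t2, t1) must be 1, so at least one of t2, t1 is 1.
t5 = AND(t4, x4) must be 1, so both t4 = 1 and x4 = 1.
Check with x1=0 x2=1 x3=1 x4=1:
t1 = OR(x2, x3) = OR(1, 1) = 1
t2 = OR(t1, x1) = OR(1, 0) = 1
t3 = OR(t2, t1) = OR(1, 1) = 1
t4 = AND(t1, t3) = AND(1, 1) = 1
t5 = AND(t4, x4) = AND(1, 1) = 1
t6 = AND(t3, t5) = AND(1, 1) = 1
So t6 = 1 as required.

x1=0 x2=1 x3=1 x4=1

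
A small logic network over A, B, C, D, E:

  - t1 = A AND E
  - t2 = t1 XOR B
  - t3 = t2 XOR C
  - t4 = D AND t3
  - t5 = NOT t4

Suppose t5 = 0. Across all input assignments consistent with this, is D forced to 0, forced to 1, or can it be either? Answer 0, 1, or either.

1

t5 = NOT t4 must be 0, so t4 = 1.
t4 = D AND t3 must be 1, so both D = 1 and t3 = 1.
Every assignment with t5 = 0 has D = 1; there are 8 such assignment(s).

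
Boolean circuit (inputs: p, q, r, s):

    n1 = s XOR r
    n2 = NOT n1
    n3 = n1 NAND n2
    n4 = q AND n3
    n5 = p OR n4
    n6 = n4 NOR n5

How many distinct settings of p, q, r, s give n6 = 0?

12

n6 = n4 NOR n5 must be 0, so at least one of n4, n5 is 1.
Enumerating the 16 input combinations, 12 give n6 = 0 and 4 give n6 = 1.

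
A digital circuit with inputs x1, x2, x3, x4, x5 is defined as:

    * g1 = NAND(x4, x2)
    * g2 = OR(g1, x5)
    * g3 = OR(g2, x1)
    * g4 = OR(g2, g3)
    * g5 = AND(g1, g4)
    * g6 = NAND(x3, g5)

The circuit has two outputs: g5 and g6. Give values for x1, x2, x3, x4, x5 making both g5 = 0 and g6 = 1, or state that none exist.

x1=0, x2=1, x3=0, x4=1, x5=0

Check with x1=0, x2=1, x3=0, x4=1, x5=0:
g1 = NAND(x4, x2) = NAND(1, 1) = 0
g2 = OR(g1, x5) = OR(0, 0) = 0
g3 = OR(g2, x1) = OR(0, 0) = 0
g4 = OR(g2, g3) = OR(0, 0) = 0
g5 = AND(g1, g4) = AND(0, 0) = 0
g6 = NAND(x3, g5) = NAND(0, 0) = 1
So g5 = 0 and g6 = 1.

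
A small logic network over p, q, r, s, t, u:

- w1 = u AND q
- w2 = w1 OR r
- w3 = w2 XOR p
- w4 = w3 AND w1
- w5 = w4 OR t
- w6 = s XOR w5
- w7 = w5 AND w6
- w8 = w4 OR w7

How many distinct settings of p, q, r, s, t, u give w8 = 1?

w8 = w4 OR w7 must be 1, so at least one of w4, w7 is 1.
Enumerating the 64 input combinations, 22 give w8 = 1 and 42 give w8 = 0.

22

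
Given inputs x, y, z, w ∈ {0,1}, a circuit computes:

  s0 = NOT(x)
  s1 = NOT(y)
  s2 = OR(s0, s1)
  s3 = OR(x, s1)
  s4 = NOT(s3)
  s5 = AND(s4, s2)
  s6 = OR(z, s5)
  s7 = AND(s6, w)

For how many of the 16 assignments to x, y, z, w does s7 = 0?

11

s7 = AND(s6, w) must be 0, so at least one of s6, w is 0.
Enumerating the 16 input combinations, 11 give s7 = 0 and 5 give s7 = 1.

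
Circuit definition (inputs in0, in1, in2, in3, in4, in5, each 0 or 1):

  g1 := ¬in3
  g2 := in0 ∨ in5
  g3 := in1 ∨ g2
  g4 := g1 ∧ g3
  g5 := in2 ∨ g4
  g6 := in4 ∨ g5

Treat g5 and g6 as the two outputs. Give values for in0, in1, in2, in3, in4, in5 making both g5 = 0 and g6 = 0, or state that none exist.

Check with in0=1, in1=1, in2=0, in3=1, in4=0, in5=0:
g1 = ¬in3 = ¬1 = 0
g2 = in0 ∨ in5 = 1 ∨ 0 = 1
g3 = in1 ∨ g2 = 1 ∨ 1 = 1
g4 = g1 ∧ g3 = 0 ∧ 1 = 0
g5 = in2 ∨ g4 = 0 ∨ 0 = 0
g6 = in4 ∨ g5 = 0 ∨ 0 = 0
So g5 = 0 and g6 = 0.

in0=1, in1=1, in2=0, in3=1, in4=0, in5=0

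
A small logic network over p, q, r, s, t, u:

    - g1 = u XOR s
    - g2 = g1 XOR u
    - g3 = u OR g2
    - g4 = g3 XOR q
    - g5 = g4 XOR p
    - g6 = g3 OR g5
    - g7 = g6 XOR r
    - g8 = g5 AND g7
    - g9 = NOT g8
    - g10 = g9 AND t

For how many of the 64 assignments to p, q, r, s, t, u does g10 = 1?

24

g10 = g9 AND t must be 1, so both g9 = 1 and t = 1.
Enumerating the 64 input combinations, 24 give g10 = 1 and 40 give g10 = 0.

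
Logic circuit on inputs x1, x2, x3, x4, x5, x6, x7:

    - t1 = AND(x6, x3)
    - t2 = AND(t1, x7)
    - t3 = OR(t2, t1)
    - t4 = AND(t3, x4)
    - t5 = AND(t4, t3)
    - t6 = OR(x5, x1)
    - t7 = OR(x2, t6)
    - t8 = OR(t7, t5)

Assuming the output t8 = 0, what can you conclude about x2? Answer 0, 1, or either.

0

t8 = OR(t7, t5) must be 0, so both t7 = 0 and t5 = 0.
t7 = OR(x2, t6) must be 0, so both x2 = 0 and t6 = 0.
Every assignment with t8 = 0 has x2 = 0; there are 14 such assignment(s).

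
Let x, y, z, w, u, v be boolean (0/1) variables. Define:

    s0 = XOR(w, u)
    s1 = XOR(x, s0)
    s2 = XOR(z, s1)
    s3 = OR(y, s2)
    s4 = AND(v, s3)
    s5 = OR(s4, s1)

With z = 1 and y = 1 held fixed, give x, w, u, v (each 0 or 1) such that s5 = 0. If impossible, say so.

s5 = OR(s4, s1) must be 0, so both s4 = 0 and s1 = 0.
s4 = AND(v, s3) must be 0, so at least one of v, s3 is 0.
Check with z = 1 and y = 1 and x=0, w=1, u=1, v=0:
s0 = XOR(w, u) = XOR(1, 1) = 0
s1 = XOR(x, s0) = XOR(0, 0) = 0
s2 = XOR(z, s1) = XOR(1, 0) = 1
s3 = OR(y, s2) = OR(1, 1) = 1
s4 = AND(v, s3) = AND(0, 1) = 0
s5 = OR(s4, s1) = OR(0, 0) = 0
So s5 = 0.

x=0, w=1, u=1, v=0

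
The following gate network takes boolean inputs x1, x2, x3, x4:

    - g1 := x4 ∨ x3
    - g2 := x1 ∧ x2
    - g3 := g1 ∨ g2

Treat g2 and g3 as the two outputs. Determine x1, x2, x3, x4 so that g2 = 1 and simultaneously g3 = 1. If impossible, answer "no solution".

x1=1 x2=1 x3=0 x4=0

Check with x1=1 x2=1 x3=0 x4=0:
g1 = x4 ∨ x3 = 0 ∨ 0 = 0
g2 = x1 ∧ x2 = 1 ∧ 1 = 1
g3 = g1 ∨ g2 = 0 ∨ 1 = 1
So g2 = 1 and g3 = 1.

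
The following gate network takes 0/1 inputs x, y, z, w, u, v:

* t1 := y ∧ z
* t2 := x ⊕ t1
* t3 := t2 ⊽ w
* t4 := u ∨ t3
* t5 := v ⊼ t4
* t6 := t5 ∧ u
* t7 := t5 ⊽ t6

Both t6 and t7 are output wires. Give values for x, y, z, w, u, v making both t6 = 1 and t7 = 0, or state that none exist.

Check with x=0, y=0, z=1, w=0, u=1, v=0:
t1 = y ∧ z = 0 ∧ 1 = 0
t2 = x ⊕ t1 = 0 ⊕ 0 = 0
t3 = t2 ⊽ w = 0 ⊽ 0 = 1
t4 = u ∨ t3 = 1 ∨ 1 = 1
t5 = v ⊼ t4 = 0 ⊼ 1 = 1
t6 = t5 ∧ u = 1 ∧ 1 = 1
t7 = t5 ⊽ t6 = 1 ⊽ 1 = 0
So t6 = 1 and t7 = 0.

x=0, y=0, z=1, w=0, u=1, v=0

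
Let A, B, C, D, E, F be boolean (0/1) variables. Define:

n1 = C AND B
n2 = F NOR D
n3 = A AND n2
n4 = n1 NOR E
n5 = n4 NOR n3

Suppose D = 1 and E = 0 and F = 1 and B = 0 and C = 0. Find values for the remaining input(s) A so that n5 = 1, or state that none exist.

no solution exists

With D = 1 and E = 0 and F = 1 and B = 0 and C = 0 fixed, none of the 2 settings of A give n5 = 1.
For example, with A=0:
n1 = C AND B = 0 AND 0 = 0
n2 = F NOR D = 1 NOR 1 = 0
n3 = A AND n2 = 0 AND 0 = 0
n4 = n1 NOR E = 0 NOR 0 = 1
n5 = n4 NOR n3 = 1 NOR 0 = 0
giving n5 = 0 ≠ 1.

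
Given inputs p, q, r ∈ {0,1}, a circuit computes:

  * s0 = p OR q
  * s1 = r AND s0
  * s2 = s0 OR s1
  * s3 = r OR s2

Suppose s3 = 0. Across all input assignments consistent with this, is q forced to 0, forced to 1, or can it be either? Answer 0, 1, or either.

0

s3 = r OR s2 must be 0, so both r = 0 and s2 = 0.
Every assignment with s3 = 0 has q = 0; there are 1 such assignment(s).
  p=0, q=0, r=0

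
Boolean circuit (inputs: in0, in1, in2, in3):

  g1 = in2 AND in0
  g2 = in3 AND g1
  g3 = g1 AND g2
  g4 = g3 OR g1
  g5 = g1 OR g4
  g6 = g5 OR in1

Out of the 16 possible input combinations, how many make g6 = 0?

6

g6 = g5 OR in1 must be 0, so both g5 = 0 and in1 = 0.
Satisfying assignments:
  in0=0, in1=0, in2=0, in3=0
  in0=0, in1=0, in2=0, in3=1
  in0=0, in1=0, in2=1, in3=0
  in0=0, in1=0, in2=1, in3=1
  in0=1, in1=0, in2=0, in3=0
  in0=1, in1=0, in2=0, in3=1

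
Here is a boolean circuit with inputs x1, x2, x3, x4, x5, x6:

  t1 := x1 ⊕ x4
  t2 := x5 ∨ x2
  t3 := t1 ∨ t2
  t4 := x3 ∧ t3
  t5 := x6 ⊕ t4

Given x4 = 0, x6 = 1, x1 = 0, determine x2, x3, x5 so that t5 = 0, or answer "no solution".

Check with x4 = 0, x6 = 1, x1 = 0 and x2=1, x3=1, x5=0:
t1 = x1 ⊕ x4 = 0 ⊕ 0 = 0
t2 = x5 ∨ x2 = 0 ∨ 1 = 1
t3 = t1 ∨ t2 = 0 ∨ 1 = 1
t4 = x3 ∧ t3 = 1 ∧ 1 = 1
t5 = x6 ⊕ t4 = 1 ⊕ 1 = 0
So t5 = 0.

x2=1, x3=1, x5=0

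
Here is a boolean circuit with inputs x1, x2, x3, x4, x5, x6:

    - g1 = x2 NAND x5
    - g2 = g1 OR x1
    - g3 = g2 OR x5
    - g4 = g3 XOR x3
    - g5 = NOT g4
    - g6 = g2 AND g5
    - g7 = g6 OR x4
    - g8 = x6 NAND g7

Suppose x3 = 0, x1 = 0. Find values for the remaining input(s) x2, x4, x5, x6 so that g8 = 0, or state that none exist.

x2=1, x4=1, x5=0, x6=1

Check with x3 = 0, x1 = 0 and x2=1, x4=1, x5=0, x6=1:
g1 = x2 NAND x5 = 1 NAND 0 = 1
g2 = g1 OR x1 = 1 OR 0 = 1
g3 = g2 OR x5 = 1 OR 0 = 1
g4 = g3 XOR x3 = 1 XOR 0 = 1
g5 = NOT g4 = NOT 1 = 0
g6 = g2 AND g5 = 1 AND 0 = 0
g7 = g6 OR x4 = 0 OR 1 = 1
g8 = x6 NAND g7 = 1 NAND 1 = 0
So g8 = 0.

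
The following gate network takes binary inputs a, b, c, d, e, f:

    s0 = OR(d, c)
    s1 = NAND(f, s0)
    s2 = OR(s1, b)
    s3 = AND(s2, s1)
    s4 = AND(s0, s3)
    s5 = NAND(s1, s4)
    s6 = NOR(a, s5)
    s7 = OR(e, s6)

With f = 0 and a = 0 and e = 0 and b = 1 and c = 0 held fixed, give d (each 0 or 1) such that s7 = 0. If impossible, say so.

d=0

s7 = OR(e, s6) must be 0, so both e = 0 and s6 = 0.
s6 = NOR(a, s5) must be 0, so at least one of a, s5 is 1.
Check with f = 0 and a = 0 and e = 0 and b = 1 and c = 0 and d=0:
s0 = OR(d, c) = OR(0, 0) = 0
s1 = NAND(f, s0) = NAND(0, 0) = 1
s2 = OR(s1, b) = OR(1, 1) = 1
s3 = AND(s2, s1) = AND(1, 1) = 1
s4 = AND(s0, s3) = AND(0, 1) = 0
s5 = NAND(s1, s4) = NAND(1, 0) = 1
s6 = NOR(a, s5) = NOR(0, 1) = 0
s7 = OR(e, s6) = OR(0, 0) = 0
So s7 = 0.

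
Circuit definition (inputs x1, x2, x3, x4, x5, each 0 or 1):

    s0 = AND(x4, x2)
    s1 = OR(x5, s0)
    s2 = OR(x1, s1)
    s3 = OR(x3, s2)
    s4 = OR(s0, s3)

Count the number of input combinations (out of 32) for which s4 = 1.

29

s4 = OR(s0, s3) must be 1, so at least one of s0, s3 is 1.
Enumerating the 32 input combinations, 29 give s4 = 1 and 3 give s4 = 0.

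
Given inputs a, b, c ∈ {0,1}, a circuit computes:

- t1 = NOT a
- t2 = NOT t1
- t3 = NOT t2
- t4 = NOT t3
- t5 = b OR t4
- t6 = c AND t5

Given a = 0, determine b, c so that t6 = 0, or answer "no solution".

b=0, c=1

Check with a = 0 and b=0, c=1:
t1 = NOT a = NOT 0 = 1
t2 = NOT t1 = NOT 1 = 0
t3 = NOT t2 = NOT 0 = 1
t4 = NOT t3 = NOT 1 = 0
t5 = b OR t4 = 0 OR 0 = 0
t6 = c AND t5 = 1 AND 0 = 0
So t6 = 0.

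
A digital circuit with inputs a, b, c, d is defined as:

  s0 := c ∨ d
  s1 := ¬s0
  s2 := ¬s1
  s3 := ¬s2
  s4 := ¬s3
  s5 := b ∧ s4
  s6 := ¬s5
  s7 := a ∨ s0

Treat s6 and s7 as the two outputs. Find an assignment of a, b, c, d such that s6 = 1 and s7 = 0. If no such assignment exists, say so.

a=0 b=1 c=0 d=0

Check with a=0 b=1 c=0 d=0:
s0 = c ∨ d = 0 ∨ 0 = 0
s1 = ¬s0 = ¬0 = 1
s2 = ¬s1 = ¬1 = 0
s3 = ¬s2 = ¬0 = 1
s4 = ¬s3 = ¬1 = 0
s5 = b ∧ s4 = 1 ∧ 0 = 0
s6 = ¬s5 = ¬0 = 1
s7 = a ∨ s0 = 0 ∨ 0 = 0
So s6 = 1 and s7 = 0.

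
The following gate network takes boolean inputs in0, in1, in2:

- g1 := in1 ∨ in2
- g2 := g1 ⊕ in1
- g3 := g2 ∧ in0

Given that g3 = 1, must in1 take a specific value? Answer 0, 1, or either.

0

g3 = g2 ∧ in0 must be 1, so both g2 = 1 and in0 = 1.
Every assignment with g3 = 1 has in1 = 0; there are 1 such assignment(s).
  in0=1, in1=0, in2=1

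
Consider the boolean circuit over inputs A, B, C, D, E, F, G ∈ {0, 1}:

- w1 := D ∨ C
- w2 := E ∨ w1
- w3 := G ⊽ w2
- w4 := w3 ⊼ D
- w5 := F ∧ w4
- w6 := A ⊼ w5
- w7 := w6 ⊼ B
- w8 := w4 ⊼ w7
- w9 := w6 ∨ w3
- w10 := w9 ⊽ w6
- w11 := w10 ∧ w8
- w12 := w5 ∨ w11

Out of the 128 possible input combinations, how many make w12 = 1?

64

w12 = w5 ∨ w11 must be 1, so at least one of w5, w11 is 1.
Enumerating the 128 input combinations, 64 give w12 = 1 and 64 give w12 = 0.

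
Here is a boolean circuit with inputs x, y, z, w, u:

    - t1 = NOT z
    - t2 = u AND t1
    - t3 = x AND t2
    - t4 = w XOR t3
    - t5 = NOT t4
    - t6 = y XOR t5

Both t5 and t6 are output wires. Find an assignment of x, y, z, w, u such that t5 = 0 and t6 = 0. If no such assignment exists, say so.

Check with x=0 y=0 z=0 w=1 u=0:
t1 = NOT z = NOT 0 = 1
t2 = u AND t1 = 0 AND 1 = 0
t3 = x AND t2 = 0 AND 0 = 0
t4 = w XOR t3 = 1 XOR 0 = 1
t5 = NOT t4 = NOT 1 = 0
t6 = y XOR t5 = 0 XOR 0 = 0
So t5 = 0 and t6 = 0.

x=0 y=0 z=0 w=1 u=0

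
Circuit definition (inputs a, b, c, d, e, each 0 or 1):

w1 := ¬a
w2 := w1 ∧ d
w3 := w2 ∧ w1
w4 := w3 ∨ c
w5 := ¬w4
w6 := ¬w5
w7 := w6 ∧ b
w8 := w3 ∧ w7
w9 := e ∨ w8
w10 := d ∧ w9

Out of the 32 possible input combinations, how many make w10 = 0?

22

w10 = d ∧ w9 must be 0, so at least one of d, w9 is 0.
Enumerating the 32 input combinations, 22 give w10 = 0 and 10 give w10 = 1.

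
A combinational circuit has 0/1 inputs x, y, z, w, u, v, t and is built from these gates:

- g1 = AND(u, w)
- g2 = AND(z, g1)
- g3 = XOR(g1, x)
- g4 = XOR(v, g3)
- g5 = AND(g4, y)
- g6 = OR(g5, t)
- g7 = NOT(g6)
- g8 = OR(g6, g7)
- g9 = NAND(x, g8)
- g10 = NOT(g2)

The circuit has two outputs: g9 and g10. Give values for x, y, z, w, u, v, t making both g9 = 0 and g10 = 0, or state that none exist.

x=1, y=0, z=1, w=1, u=1, v=0, t=0

Check with x=1, y=0, z=1, w=1, u=1, v=0, t=0:
g1 = AND(u, w) = AND(1, 1) = 1
g2 = AND(z, g1) = AND(1, 1) = 1
g3 = XOR(g1, x) = XOR(1, 1) = 0
g4 = XOR(v, g3) = XOR(0, 0) = 0
g5 = AND(g4, y) = AND(0, 0) = 0
g6 = OR(g5, t) = OR(0, 0) = 0
g7 = NOT(g6) = NOT 0 = 1
g8 = OR(g6, g7) = OR(0, 1) = 1
g9 = NAND(x, g8) = NAND(1, 1) = 0
g10 = NOT(g2) = NOT 1 = 0
So g9 = 0 and g10 = 0.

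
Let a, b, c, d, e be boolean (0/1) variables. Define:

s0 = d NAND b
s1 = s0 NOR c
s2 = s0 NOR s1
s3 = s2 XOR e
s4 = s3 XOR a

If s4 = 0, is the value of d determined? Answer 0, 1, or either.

Both values of d occur among assignments with s4 = 0:
  d=0: a=0, b=0, c=0, d=0, e=0
  d=1: a=0, b=0, c=0, d=1, e=0

either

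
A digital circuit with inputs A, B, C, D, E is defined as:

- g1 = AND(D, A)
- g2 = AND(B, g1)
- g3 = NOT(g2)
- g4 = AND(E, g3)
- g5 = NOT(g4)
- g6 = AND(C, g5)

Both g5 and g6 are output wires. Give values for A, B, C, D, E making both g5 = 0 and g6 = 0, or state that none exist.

A=1 B=0 C=1 D=0 E=1

Check with A=1 B=0 C=1 D=0 E=1:
g1 = AND(D, A) = AND(0, 1) = 0
g2 = AND(B, g1) = AND(0, 0) = 0
g3 = NOT(g2) = NOT 0 = 1
g4 = AND(E, g3) = AND(1, 1) = 1
g5 = NOT(g4) = NOT 1 = 0
g6 = AND(C, g5) = AND(1, 0) = 0
So g5 = 0 and g6 = 0.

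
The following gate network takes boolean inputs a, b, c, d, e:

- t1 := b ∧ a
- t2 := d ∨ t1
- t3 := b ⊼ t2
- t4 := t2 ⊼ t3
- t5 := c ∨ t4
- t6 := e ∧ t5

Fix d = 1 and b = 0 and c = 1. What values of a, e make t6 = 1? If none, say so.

t6 = e ∧ t5 must be 1, so both e = 1 and t5 = 1.
Check with d = 1 and b = 0 and c = 1 and a=0, e=1:
t1 = b ∧ a = 0 ∧ 0 = 0
t2 = d ∨ t1 = 1 ∨ 0 = 1
t3 = b ⊼ t2 = 0 ⊼ 1 = 1
t4 = t2 ⊼ t3 = 1 ⊼ 1 = 0
t5 = c ∨ t4 = 1 ∨ 0 = 1
t6 = e ∧ t5 = 1 ∧ 1 = 1
So t6 = 1.

a=0 e=1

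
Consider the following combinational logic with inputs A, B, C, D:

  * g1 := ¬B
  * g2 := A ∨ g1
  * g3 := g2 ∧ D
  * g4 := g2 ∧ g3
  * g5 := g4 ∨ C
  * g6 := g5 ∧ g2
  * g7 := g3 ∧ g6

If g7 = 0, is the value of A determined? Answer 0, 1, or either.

Both values of A occur among assignments with g7 = 0:
  A=0: A=0, B=0, C=0, D=0
  A=1: A=1, B=0, C=0, D=0

either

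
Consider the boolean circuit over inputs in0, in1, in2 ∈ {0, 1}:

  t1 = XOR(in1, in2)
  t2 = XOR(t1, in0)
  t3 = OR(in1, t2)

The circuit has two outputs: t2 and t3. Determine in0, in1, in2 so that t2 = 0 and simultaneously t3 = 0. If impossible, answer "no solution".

in0=0, in1=0, in2=0

Check with in0=0, in1=0, in2=0:
t1 = XOR(in1, in2) = XOR(0, 0) = 0
t2 = XOR(t1, in0) = XOR(0, 0) = 0
t3 = OR(in1, t2) = OR(0, 0) = 0
So t2 = 0 and t3 = 0.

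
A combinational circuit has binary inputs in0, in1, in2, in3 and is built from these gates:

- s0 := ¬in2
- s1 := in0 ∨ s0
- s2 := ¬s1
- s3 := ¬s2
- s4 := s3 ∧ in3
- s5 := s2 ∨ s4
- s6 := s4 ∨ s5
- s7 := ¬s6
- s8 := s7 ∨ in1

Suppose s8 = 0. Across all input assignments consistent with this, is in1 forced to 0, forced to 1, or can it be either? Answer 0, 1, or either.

0

s8 = s7 ∨ in1 must be 0, so both s7 = 0 and in1 = 0.
s7 = ¬s6 must be 0, so s6 = 1.
s6 = s4 ∨ s5 must be 1, so at least one of s4, s5 is 1.
Every assignment with s8 = 0 has in1 = 0; there are 5 such assignment(s).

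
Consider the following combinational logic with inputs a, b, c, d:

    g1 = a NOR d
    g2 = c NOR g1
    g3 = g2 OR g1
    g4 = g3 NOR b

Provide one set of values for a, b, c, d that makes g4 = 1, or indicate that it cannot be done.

a=1 b=0 c=1 d=0

g4 = g3 NOR b must be 1, so both g3 = 0 and b = 0.
g3 = g2 OR g1 must be 0, so both g2 = 0 and g1 = 0.
g2 = c NOR g1 must be 0, so at least one of c, g1 is 1.
Check with a=1 b=0 c=1 d=0:
g1 = a NOR d = 1 NOR 0 = 0
g2 = c NOR g1 = 1 NOR 0 = 0
g3 = g2 OR g1 = 0 OR 0 = 0
g4 = g3 NOR b = 0 NOR 0 = 1
So g4 = 1 as required.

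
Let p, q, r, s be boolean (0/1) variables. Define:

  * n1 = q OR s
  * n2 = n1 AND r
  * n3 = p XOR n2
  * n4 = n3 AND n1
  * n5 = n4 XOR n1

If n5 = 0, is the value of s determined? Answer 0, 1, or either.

Both values of s occur among assignments with n5 = 0:
  s=0: p=0, q=0, r=0, s=0
  s=1: p=0, q=0, r=1, s=1

either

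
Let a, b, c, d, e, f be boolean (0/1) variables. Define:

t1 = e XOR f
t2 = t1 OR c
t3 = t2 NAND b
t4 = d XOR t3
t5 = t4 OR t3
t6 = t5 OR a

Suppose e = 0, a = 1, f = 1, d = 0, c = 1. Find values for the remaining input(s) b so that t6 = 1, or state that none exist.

t6 = t5 OR a must be 1, so at least one of t5, a is 1.
Check with e = 0, a = 1, f = 1, d = 0, c = 1 and b=1:
t1 = e XOR f = 0 XOR 1 = 1
t2 = t1 OR c = 1 OR 1 = 1
t3 = t2 NAND b = 1 NAND 1 = 0
t4 = d XOR t3 = 0 XOR 0 = 0
t5 = t4 OR t3 = 0 OR 0 = 0
t6 = t5 OR a = 0 OR 1 = 1
So t6 = 1.

b=1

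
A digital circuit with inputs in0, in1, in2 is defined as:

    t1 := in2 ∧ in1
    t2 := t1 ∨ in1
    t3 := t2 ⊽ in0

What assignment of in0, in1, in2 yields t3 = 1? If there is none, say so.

t3 = t2 ⊽ in0 must be 1, so both t2 = 0 and in0 = 0.
Check with in0=0 in1=0 in2=1:
t1 = in2 ∧ in1 = 1 ∧ 0 = 0
t2 = t1 ∨ in1 = 0 ∨ 0 = 0
t3 = t2 ⊽ in0 = 0 ⊽ 0 = 1
So t3 = 1 as required.

in0=0 in1=0 in2=1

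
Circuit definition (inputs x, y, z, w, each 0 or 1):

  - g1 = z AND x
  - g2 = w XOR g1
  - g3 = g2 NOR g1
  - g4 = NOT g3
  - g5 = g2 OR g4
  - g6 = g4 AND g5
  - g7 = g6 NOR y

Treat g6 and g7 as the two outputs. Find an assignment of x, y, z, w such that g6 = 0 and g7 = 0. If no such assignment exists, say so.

Check with x=0, y=1, z=0, w=0:
g1 = z AND x = 0 AND 0 = 0
g2 = w XOR g1 = 0 XOR 0 = 0
g3 = g2 NOR g1 = 0 NOR 0 = 1
g4 = NOT g3 = NOT 1 = 0
g5 = g2 OR g4 = 0 OR 0 = 0
g6 = g4 AND g5 = 0 AND 0 = 0
g7 = g6 NOR y = 0 NOR 1 = 0
So g6 = 0 and g7 = 0.

x=0, y=1, z=0, w=0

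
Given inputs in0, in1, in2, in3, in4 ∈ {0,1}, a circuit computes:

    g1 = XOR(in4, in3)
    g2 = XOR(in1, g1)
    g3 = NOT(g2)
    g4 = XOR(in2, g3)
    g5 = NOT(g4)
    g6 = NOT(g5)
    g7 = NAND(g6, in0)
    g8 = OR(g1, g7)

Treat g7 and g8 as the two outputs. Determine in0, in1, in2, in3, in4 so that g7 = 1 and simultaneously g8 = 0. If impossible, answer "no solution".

no solution exists

Across all 32 input combinations, none give both g7 = 1 and g8 = 0.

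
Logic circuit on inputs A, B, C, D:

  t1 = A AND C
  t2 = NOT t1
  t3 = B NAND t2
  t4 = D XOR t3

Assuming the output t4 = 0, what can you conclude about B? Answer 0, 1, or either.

Both values of B occur among assignments with t4 = 0:
  B=0: A=0, B=0, C=0, D=1
  B=1: A=0, B=1, C=0, D=0

either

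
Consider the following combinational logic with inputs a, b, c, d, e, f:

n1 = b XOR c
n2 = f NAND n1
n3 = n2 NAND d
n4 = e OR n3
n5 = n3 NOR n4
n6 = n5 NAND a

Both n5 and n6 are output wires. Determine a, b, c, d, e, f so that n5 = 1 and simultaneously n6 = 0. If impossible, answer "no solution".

a=1, b=1, c=1, d=1, e=0, f=0

Check with a=1, b=1, c=1, d=1, e=0, f=0:
n1 = b XOR c = 1 XOR 1 = 0
n2 = f NAND n1 = 0 NAND 0 = 1
n3 = n2 NAND d = 1 NAND 1 = 0
n4 = e OR n3 = 0 OR 0 = 0
n5 = n3 NOR n4 = 0 NOR 0 = 1
n6 = n5 NAND a = 1 NAND 1 = 0
So n5 = 1 and n6 = 0.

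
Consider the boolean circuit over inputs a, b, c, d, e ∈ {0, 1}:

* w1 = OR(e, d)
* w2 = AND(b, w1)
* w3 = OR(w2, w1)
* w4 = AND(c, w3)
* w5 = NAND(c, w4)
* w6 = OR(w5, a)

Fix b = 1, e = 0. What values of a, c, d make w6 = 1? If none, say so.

a=0 c=0 d=1

w6 = OR(w5, a) must be 1, so at least one of w5, a is 1.
Check with b = 1, e = 0 and a=0, c=0, d=1:
w1 = OR(e, d) = OR(0, 1) = 1
w2 = AND(b, w1) = AND(1, 1) = 1
w3 = OR(w2, w1) = OR(1, 1) = 1
w4 = AND(c, w3) = AND(0, 1) = 0
w5 = NAND(c, w4) = NAND(0, 0) = 1
w6 = OR(w5, a) = OR(1, 0) = 1
So w6 = 1.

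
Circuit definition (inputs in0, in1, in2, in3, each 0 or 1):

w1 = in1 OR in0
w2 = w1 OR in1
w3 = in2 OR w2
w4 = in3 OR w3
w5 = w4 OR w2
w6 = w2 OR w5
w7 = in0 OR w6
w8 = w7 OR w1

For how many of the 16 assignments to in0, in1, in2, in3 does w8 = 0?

w8 = w7 OR w1 must be 0, so both w7 = 0 and w1 = 0.
w7 = in0 OR w6 must be 0, so both in0 = 0 and w6 = 0.
Satisfying assignments:
  in0=0, in1=0, in2=0, in3=0

1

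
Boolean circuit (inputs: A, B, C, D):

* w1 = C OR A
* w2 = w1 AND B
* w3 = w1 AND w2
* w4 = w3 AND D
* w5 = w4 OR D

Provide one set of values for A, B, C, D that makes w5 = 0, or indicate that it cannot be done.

w5 = w4 OR D must be 0, so both w4 = 0 and D = 0.
Check with A=1, B=0, C=1, D=0:
w1 = C OR A = 1 OR 1 = 1
w2 = w1 AND B = 1 AND 0 = 0
w3 = w1 AND w2 = 1 AND 0 = 0
w4 = w3 AND D = 0 AND 0 = 0
w5 = w4 OR D = 0 OR 0 = 0
So w5 = 0 as required.

A=1, B=0, C=1, D=0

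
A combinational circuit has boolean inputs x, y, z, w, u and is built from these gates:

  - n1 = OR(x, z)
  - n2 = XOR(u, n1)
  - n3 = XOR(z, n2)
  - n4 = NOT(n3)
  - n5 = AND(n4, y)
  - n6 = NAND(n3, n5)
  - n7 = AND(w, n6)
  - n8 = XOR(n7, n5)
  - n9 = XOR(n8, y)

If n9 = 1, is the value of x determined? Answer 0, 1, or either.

Both values of x occur among assignments with n9 = 1:
  x=0: x=0, y=0, z=0, w=1, u=0
  x=1: x=1, y=0, z=0, w=1, u=0

either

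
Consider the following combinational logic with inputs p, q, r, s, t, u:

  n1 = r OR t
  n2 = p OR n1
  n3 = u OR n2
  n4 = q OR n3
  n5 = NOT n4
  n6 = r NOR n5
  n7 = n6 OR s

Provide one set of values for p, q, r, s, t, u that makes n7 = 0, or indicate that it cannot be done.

p=0 q=1 r=1 s=0 t=0 u=0

n7 = n6 OR s must be 0, so both n6 = 0 and s = 0.
n6 = r NOR n5 must be 0, so at least one of r, n5 is 1.
Check with p=0 q=1 r=1 s=0 t=0 u=0:
n1 = r OR t = 1 OR 0 = 1
n2 = p OR n1 = 0 OR 1 = 1
n3 = u OR n2 = 0 OR 1 = 1
n4 = q OR n3 = 1 OR 1 = 1
n5 = NOT n4 = NOT 1 = 0
n6 = r NOR n5 = 1 NOR 0 = 0
n7 = n6 OR s = 0 OR 0 = 0
So n7 = 0 as required.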